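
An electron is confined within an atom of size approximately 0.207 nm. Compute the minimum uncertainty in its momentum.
2.547 × 10^-25 kg·m/s

Using the Heisenberg uncertainty principle:
ΔxΔp ≥ ℏ/2

With Δx ≈ L = 2.070e-10 m (the confinement size):
Δp_min = ℏ/(2Δx)
Δp_min = (1.055e-34 J·s) / (2 × 2.070e-10 m)
Δp_min = 2.547e-25 kg·m/s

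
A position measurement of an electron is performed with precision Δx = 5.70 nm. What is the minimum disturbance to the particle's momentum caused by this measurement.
9.251 × 10^-27 kg·m/s

The uncertainty principle implies that measuring position disturbs momentum:
ΔxΔp ≥ ℏ/2

When we measure position with precision Δx, we necessarily introduce a momentum uncertainty:
Δp ≥ ℏ/(2Δx)
Δp_min = (1.055e-34 J·s) / (2 × 5.700e-09 m)
Δp_min = 9.251e-27 kg·m/s

The more precisely we measure position, the greater the momentum disturbance.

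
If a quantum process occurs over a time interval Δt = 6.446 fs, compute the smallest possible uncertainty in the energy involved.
51.056 meV

Using the energy-time uncertainty principle:
ΔEΔt ≥ ℏ/2

The minimum uncertainty in energy is:
ΔE_min = ℏ/(2Δt)
ΔE_min = (1.055e-34 J·s) / (2 × 6.446e-15 s)
ΔE_min = 8.180e-21 J = 51.056 meV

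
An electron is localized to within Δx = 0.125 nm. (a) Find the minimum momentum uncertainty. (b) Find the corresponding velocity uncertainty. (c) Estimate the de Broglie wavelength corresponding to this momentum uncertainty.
(a) Δp_min = 4.218 × 10^-25 kg·m/s
(b) Δv_min = 463.071 km/s
(c) λ_dB = 1.571 nm

Step-by-step:

(a) From the uncertainty principle:
Δp_min = ℏ/(2Δx) = (1.055e-34 J·s)/(2 × 1.250e-10 m) = 4.218e-25 kg·m/s

(b) The velocity uncertainty:
Δv = Δp/m = (4.218e-25 kg·m/s)/(9.109e-31 kg) = 4.631e+05 m/s = 463.071 km/s

(c) The de Broglie wavelength for this momentum:
λ = h/p = (6.626e-34 J·s)/(4.218e-25 kg·m/s) = 1.571e-09 m = 1.571 nm

Note: The de Broglie wavelength is comparable to the localization size, as expected from wave-particle duality.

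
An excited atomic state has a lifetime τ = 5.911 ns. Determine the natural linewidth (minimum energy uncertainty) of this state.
55.677 neV

Using the energy-time uncertainty principle:
ΔEΔt ≥ ℏ/2

The lifetime τ represents the time uncertainty Δt.
The natural linewidth (minimum energy uncertainty) is:

ΔE = ℏ/(2τ)
ΔE = (1.055e-34 J·s) / (2 × 5.911e-09 s)
ΔE = 8.920e-27 J = 55.677 neV

This natural linewidth limits the precision of spectroscopic measurements.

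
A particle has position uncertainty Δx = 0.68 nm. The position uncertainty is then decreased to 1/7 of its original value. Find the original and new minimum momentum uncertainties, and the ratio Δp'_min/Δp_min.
Original Δp_min = 7.754 × 10^-26 kg·m/s; new Δp'_min = 5.428 × 10^-25 kg·m/s; ratio Δp'_min/Δp_min = 7.

From the uncertainty principle ΔxΔp ≥ ℏ/2, the minimum momentum uncertainty is Δp_min = ℏ/(2Δx).

Original (Δx = 0.68 nm = 6.800e-10 m):
Δp_min = (1.055e-34 J·s)/(2 × 6.800e-10 m) = 7.754e-26 kg·m/s

When Δx → (1/7)Δx:
Δp'_min = ℏ/(2 × (1/7)Δx) = 7 × ℏ/(2Δx) = 7 × Δp_min
Δp'_min = 7 × 7.754e-26 kg·m/s = 5.428e-25 kg·m/s

Since Δp_min ∝ 1/Δx, when Δx is decreased to 1/7 of its original value, Δp_min increases to 7 times its original value.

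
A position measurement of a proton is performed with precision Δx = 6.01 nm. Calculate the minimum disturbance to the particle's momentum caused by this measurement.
8.773 × 10^-27 kg·m/s

The uncertainty principle implies that measuring position disturbs momentum:
ΔxΔp ≥ ℏ/2

When we measure position with precision Δx, we necessarily introduce a momentum uncertainty:
Δp ≥ ℏ/(2Δx)
Δp_min = (1.055e-34 J·s) / (2 × 6.010e-09 m)
Δp_min = 8.773e-27 kg·m/s

The more precisely we measure position, the greater the momentum disturbance.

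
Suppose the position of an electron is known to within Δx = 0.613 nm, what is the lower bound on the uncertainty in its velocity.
94.427 km/s

Using the Heisenberg uncertainty principle and Δp = mΔv:
ΔxΔp ≥ ℏ/2
Δx(mΔv) ≥ ℏ/2

The minimum uncertainty in velocity is:
Δv_min = ℏ/(2mΔx)
Δv_min = (1.055e-34 J·s) / (2 × 9.109e-31 kg × 6.130e-10 m)
Δv_min = 9.443e+04 m/s = 94.427 km/s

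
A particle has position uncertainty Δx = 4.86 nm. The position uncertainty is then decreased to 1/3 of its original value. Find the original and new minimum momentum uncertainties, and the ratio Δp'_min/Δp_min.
Original Δp_min = 1.085 × 10^-26 kg·m/s; new Δp'_min = 3.255 × 10^-26 kg·m/s; ratio Δp'_min/Δp_min = 3.

From the uncertainty principle ΔxΔp ≥ ℏ/2, the minimum momentum uncertainty is Δp_min = ℏ/(2Δx).

Original (Δx = 4.86 nm = 4.860e-09 m):
Δp_min = (1.055e-34 J·s)/(2 × 4.860e-09 m) = 1.085e-26 kg·m/s

When Δx → (1/3)Δx:
Δp'_min = ℏ/(2 × (1/3)Δx) = 3 × ℏ/(2Δx) = 3 × Δp_min
Δp'_min = 3 × 1.085e-26 kg·m/s = 3.255e-26 kg·m/s

Since Δp_min ∝ 1/Δx, when Δx is decreased to 1/3 of its original value, Δp_min increases to 3 times its original value.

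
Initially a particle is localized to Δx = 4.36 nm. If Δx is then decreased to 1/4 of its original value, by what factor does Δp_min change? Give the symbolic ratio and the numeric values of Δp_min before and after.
Original Δp_min = 1.209 × 10^-26 kg·m/s; new Δp'_min = 4.837 × 10^-26 kg·m/s; ratio Δp'_min/Δp_min = 4.

From the uncertainty principle ΔxΔp ≥ ℏ/2, the minimum momentum uncertainty is Δp_min = ℏ/(2Δx).

Original (Δx = 4.36 nm = 4.360e-09 m):
Δp_min = (1.055e-34 J·s)/(2 × 4.360e-09 m) = 1.209e-26 kg·m/s

When Δx → (1/4)Δx:
Δp'_min = ℏ/(2 × (1/4)Δx) = 4 × ℏ/(2Δx) = 4 × Δp_min
Δp'_min = 4 × 1.209e-26 kg·m/s = 4.837e-26 kg·m/s

Since Δp_min ∝ 1/Δx, when Δx is decreased to 1/4 of its original value, Δp_min increases to 4 times its original value.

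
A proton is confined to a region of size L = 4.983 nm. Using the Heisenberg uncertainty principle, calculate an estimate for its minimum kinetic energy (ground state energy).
208.916 neV

Using the uncertainty principle to estimate ground state energy:

1. The position uncertainty is approximately the confinement size:
   Δx ≈ L = 4.983e-09 m

2. From ΔxΔp ≥ ℏ/2, the minimum momentum uncertainty is:
   Δp ≈ ℏ/(2L) = 1.058e-26 kg·m/s

3. The kinetic energy is approximately:
   KE ≈ (Δp)²/(2m) = (1.058e-26)²/(2 × 1.673e-27 kg)
   KE ≈ 3.347e-26 J = 208.916 neV

This is an order-of-magnitude estimate of the ground state energy.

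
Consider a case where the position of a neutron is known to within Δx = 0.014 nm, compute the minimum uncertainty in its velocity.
2.249 km/s

Using the Heisenberg uncertainty principle and Δp = mΔv:
ΔxΔp ≥ ℏ/2
Δx(mΔv) ≥ ℏ/2

The minimum uncertainty in velocity is:
Δv_min = ℏ/(2mΔx)
Δv_min = (1.055e-34 J·s) / (2 × 1.675e-27 kg × 1.400e-11 m)
Δv_min = 2.249e+03 m/s = 2.249 km/s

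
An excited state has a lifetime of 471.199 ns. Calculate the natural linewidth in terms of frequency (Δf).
168.883 kHz

Using the energy-time uncertainty principle and E = hf:
ΔEΔt ≥ ℏ/2
hΔf·Δt ≥ ℏ/2

The minimum frequency uncertainty is:
Δf = ℏ/(2hτ) = 1/(4πτ)
Δf = 1/(4π × 4.712e-07 s)
Δf = 1.689e+05 Hz = 168.883 kHz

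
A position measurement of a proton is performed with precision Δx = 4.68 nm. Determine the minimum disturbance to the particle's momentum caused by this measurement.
1.127 × 10^-26 kg·m/s

The uncertainty principle implies that measuring position disturbs momentum:
ΔxΔp ≥ ℏ/2

When we measure position with precision Δx, we necessarily introduce a momentum uncertainty:
Δp ≥ ℏ/(2Δx)
Δp_min = (1.055e-34 J·s) / (2 × 4.680e-09 m)
Δp_min = 1.127e-26 kg·m/s

The more precisely we measure position, the greater the momentum disturbance.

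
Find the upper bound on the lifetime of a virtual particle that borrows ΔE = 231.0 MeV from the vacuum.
1.425 ys

Using the energy-time uncertainty principle:
ΔEΔt ≥ ℏ/2

For a virtual particle borrowing energy ΔE, the maximum lifetime is:
Δt_max = ℏ/(2ΔE)

Converting energy:
ΔE = 231.0 MeV = 3.701e-11 J

Δt_max = (1.055e-34 J·s) / (2 × 3.701e-11 J)
Δt_max = 1.425e-24 s = 1.425 ys

Virtual particles with higher borrowed energy exist for shorter times.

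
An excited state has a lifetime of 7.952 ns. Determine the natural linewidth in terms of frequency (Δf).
10.007 MHz

Using the energy-time uncertainty principle and E = hf:
ΔEΔt ≥ ℏ/2
hΔf·Δt ≥ ℏ/2

The minimum frequency uncertainty is:
Δf = ℏ/(2hτ) = 1/(4πτ)
Δf = 1/(4π × 7.952e-09 s)
Δf = 1.001e+07 Hz = 10.007 MHz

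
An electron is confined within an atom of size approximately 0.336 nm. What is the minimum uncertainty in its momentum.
1.569 × 10^-25 kg·m/s

Using the Heisenberg uncertainty principle:
ΔxΔp ≥ ℏ/2

With Δx ≈ L = 3.360e-10 m (the confinement size):
Δp_min = ℏ/(2Δx)
Δp_min = (1.055e-34 J·s) / (2 × 3.360e-10 m)
Δp_min = 1.569e-25 kg·m/s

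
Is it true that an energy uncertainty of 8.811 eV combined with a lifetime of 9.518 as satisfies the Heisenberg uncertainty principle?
No, it violates the uncertainty relation.

Calculate the product ΔEΔt:
ΔE = 8.811 eV = 1.412e-18 J
ΔEΔt = (1.412e-18 J) × (9.518e-18 s)
ΔEΔt = 1.344e-35 J·s

Compare to the minimum allowed value ℏ/2:
ℏ/2 = 5.273e-35 J·s

Since ΔEΔt = 1.344e-35 J·s < 5.273e-35 J·s = ℏ/2,
this violates the uncertainty relation.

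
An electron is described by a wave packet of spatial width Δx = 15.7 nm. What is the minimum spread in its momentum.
3.359 × 10^-27 kg·m/s

For a wave packet, the spatial width Δx and momentum spread Δp are related by the uncertainty principle:
ΔxΔp ≥ ℏ/2

The minimum momentum spread is:
Δp_min = ℏ/(2Δx)
Δp_min = (1.055e-34 J·s) / (2 × 1.570e-08 m)
Δp_min = 3.359e-27 kg·m/s

A wave packet cannot have both a well-defined position and well-defined momentum.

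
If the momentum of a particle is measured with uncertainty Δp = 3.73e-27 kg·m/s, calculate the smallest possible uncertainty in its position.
14.136 nm

Using the Heisenberg uncertainty principle:
ΔxΔp ≥ ℏ/2

The minimum uncertainty in position is:
Δx_min = ℏ/(2Δp)
Δx_min = (1.055e-34 J·s) / (2 × 3.730e-27 kg·m/s)
Δx_min = 1.414e-08 m = 14.136 nm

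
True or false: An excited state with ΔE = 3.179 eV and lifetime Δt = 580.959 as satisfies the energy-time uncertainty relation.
Yes, it satisfies the uncertainty relation.

Calculate the product ΔEΔt:
ΔE = 3.179 eV = 5.093e-19 J
ΔEΔt = (5.093e-19 J) × (5.810e-16 s)
ΔEΔt = 2.959e-34 J·s

Compare to the minimum allowed value ℏ/2:
ℏ/2 = 5.273e-35 J·s

Since ΔEΔt = 2.959e-34 J·s ≥ 5.273e-35 J·s = ℏ/2,
this satisfies the uncertainty relation.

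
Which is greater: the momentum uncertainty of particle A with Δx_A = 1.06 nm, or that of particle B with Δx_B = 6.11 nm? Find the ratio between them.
Particle A has the larger minimum momentum uncertainty, by a factor of 5.76.

For each particle, the minimum momentum uncertainty is Δp_min = ℏ/(2Δx):

Particle A: Δp_A = ℏ/(2×1.060e-09 m) = 4.974e-26 kg·m/s
Particle B: Δp_B = ℏ/(2×6.110e-09 m) = 8.630e-27 kg·m/s

Ratio: Δp_A/Δp_B = 5.76

Since Δp_min ∝ 1/Δx, the particle with smaller position uncertainty (A) has larger momentum uncertainty.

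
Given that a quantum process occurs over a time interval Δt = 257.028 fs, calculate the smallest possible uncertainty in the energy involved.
1.280 meV

Using the energy-time uncertainty principle:
ΔEΔt ≥ ℏ/2

The minimum uncertainty in energy is:
ΔE_min = ℏ/(2Δt)
ΔE_min = (1.055e-34 J·s) / (2 × 2.570e-13 s)
ΔE_min = 2.051e-22 J = 1.280 meV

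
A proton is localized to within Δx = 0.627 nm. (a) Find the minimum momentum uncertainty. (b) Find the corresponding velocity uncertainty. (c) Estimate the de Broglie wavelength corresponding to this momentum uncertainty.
(a) Δp_min = 8.410 × 10^-26 kg·m/s
(b) Δv_min = 50.278 m/s
(c) λ_dB = 7.879 nm

Step-by-step:

(a) From the uncertainty principle:
Δp_min = ℏ/(2Δx) = (1.055e-34 J·s)/(2 × 6.270e-10 m) = 8.410e-26 kg·m/s

(b) The velocity uncertainty:
Δv = Δp/m = (8.410e-26 kg·m/s)/(1.673e-27 kg) = 5.028e+01 m/s = 50.278 m/s

(c) The de Broglie wavelength for this momentum:
λ = h/p = (6.626e-34 J·s)/(8.410e-26 kg·m/s) = 7.879e-09 m = 7.879 nm

Note: The de Broglie wavelength is comparable to the localization size, as expected from wave-particle duality.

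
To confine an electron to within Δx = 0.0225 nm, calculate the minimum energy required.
18.815 eV

Localizing a particle requires giving it sufficient momentum uncertainty:

1. From uncertainty principle: Δp ≥ ℏ/(2Δx)
   Δp_min = (1.055e-34 J·s) / (2 × 2.250e-11 m)
   Δp_min = 2.343e-24 kg·m/s

2. This momentum uncertainty corresponds to kinetic energy:
   KE ≈ (Δp)²/(2m) = (2.343e-24)²/(2 × 9.109e-31 kg)
   KE = 3.014e-18 J = 18.815 eV

Tighter localization requires more energy.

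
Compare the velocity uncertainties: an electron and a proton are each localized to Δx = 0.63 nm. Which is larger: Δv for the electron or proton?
The electron has the larger minimum velocity uncertainty, by a ratio of 1836.2.

For both particles, Δp_min = ℏ/(2Δx) = 8.370e-26 kg·m/s (same for both).

The velocity uncertainty is Δv = Δp/m:
- electron: Δv = 8.370e-26 / 9.109e-31 = 9.188e+04 m/s = 91.879 km/s
- proton: Δv = 8.370e-26 / 1.673e-27 = 5.004e+01 m/s = 50.039 m/s

Ratio: 9.188e+04 / 5.004e+01 = 1836.2

The lighter particle has larger velocity uncertainty because Δv ∝ 1/m.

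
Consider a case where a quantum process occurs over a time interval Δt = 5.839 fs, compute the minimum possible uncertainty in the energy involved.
56.363 meV

Using the energy-time uncertainty principle:
ΔEΔt ≥ ℏ/2

The minimum uncertainty in energy is:
ΔE_min = ℏ/(2Δt)
ΔE_min = (1.055e-34 J·s) / (2 × 5.839e-15 s)
ΔE_min = 9.030e-21 J = 56.363 meV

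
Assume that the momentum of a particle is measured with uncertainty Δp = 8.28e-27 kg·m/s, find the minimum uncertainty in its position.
6.368 nm

Using the Heisenberg uncertainty principle:
ΔxΔp ≥ ℏ/2

The minimum uncertainty in position is:
Δx_min = ℏ/(2Δp)
Δx_min = (1.055e-34 J·s) / (2 × 8.280e-27 kg·m/s)
Δx_min = 6.368e-09 m = 6.368 nm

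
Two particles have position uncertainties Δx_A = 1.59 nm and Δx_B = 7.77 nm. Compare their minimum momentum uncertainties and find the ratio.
Particle A has the larger minimum momentum uncertainty, by a factor of 4.89.

For each particle, the minimum momentum uncertainty is Δp_min = ℏ/(2Δx):

Particle A: Δp_A = ℏ/(2×1.590e-09 m) = 3.316e-26 kg·m/s
Particle B: Δp_B = ℏ/(2×7.770e-09 m) = 6.786e-27 kg·m/s

Ratio: Δp_A/Δp_B = 4.89

Since Δp_min ∝ 1/Δx, the particle with smaller position uncertainty (A) has larger momentum uncertainty.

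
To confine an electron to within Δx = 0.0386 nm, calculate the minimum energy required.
6.393 eV

Localizing a particle requires giving it sufficient momentum uncertainty:

1. From uncertainty principle: Δp ≥ ℏ/(2Δx)
   Δp_min = (1.055e-34 J·s) / (2 × 3.860e-11 m)
   Δp_min = 1.366e-24 kg·m/s

2. This momentum uncertainty corresponds to kinetic energy:
   KE ≈ (Δp)²/(2m) = (1.366e-24)²/(2 × 9.109e-31 kg)
   KE = 1.024e-18 J = 6.393 eV

Tighter localization requires more energy.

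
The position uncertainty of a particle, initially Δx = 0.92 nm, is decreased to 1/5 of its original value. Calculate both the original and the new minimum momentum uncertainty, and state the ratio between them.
Original Δp_min = 5.731 × 10^-26 kg·m/s; new Δp'_min = 2.866 × 10^-25 kg·m/s; ratio Δp'_min/Δp_min = 5.

From the uncertainty principle ΔxΔp ≥ ℏ/2, the minimum momentum uncertainty is Δp_min = ℏ/(2Δx).

Original (Δx = 0.92 nm = 9.200e-10 m):
Δp_min = (1.055e-34 J·s)/(2 × 9.200e-10 m) = 5.731e-26 kg·m/s

When Δx → (1/5)Δx:
Δp'_min = ℏ/(2 × (1/5)Δx) = 5 × ℏ/(2Δx) = 5 × Δp_min
Δp'_min = 5 × 5.731e-26 kg·m/s = 2.866e-25 kg·m/s

Since Δp_min ∝ 1/Δx, when Δx is decreased to 1/5 of its original value, Δp_min increases to 5 times its original value.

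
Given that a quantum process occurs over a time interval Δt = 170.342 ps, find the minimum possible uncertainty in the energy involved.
1.932 μeV

Using the energy-time uncertainty principle:
ΔEΔt ≥ ℏ/2

The minimum uncertainty in energy is:
ΔE_min = ℏ/(2Δt)
ΔE_min = (1.055e-34 J·s) / (2 × 1.703e-10 s)
ΔE_min = 3.095e-25 J = 1.932 μeV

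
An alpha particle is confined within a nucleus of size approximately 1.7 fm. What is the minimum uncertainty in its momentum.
3.102 × 10^-20 kg·m/s

Using the Heisenberg uncertainty principle:
ΔxΔp ≥ ℏ/2

With Δx ≈ L = 1.700e-15 m (the confinement size):
Δp_min = ℏ/(2Δx)
Δp_min = (1.055e-34 J·s) / (2 × 1.700e-15 m)
Δp_min = 3.102e-20 kg·m/s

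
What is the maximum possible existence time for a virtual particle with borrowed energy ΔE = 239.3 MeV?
1.375 ys

Using the energy-time uncertainty principle:
ΔEΔt ≥ ℏ/2

For a virtual particle borrowing energy ΔE, the maximum lifetime is:
Δt_max = ℏ/(2ΔE)

Converting energy:
ΔE = 239.3 MeV = 3.834e-11 J

Δt_max = (1.055e-34 J·s) / (2 × 3.834e-11 J)
Δt_max = 1.375e-24 s = 1.375 ys

Virtual particles with higher borrowed energy exist for shorter times.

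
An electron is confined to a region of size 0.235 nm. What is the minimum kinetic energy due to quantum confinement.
172.475 meV

Using the uncertainty principle:

1. Position uncertainty: Δx ≈ 2.350e-10 m
2. Minimum momentum uncertainty: Δp = ℏ/(2Δx) = 2.244e-25 kg·m/s
3. Minimum kinetic energy:
   KE = (Δp)²/(2m) = (2.244e-25)²/(2 × 9.109e-31 kg)
   KE = 2.763e-20 J = 172.475 meV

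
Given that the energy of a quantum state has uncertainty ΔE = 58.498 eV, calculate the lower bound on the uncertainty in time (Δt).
5.626 as

Using the energy-time uncertainty principle:
ΔEΔt ≥ ℏ/2

The minimum uncertainty in time is:
Δt_min = ℏ/(2ΔE)
Δt_min = (1.055e-34 J·s) / (2 × 9.372e-18 J)
Δt_min = 5.626e-18 s = 5.626 as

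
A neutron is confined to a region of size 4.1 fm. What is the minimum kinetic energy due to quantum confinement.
308.168 keV

Using the uncertainty principle:

1. Position uncertainty: Δx ≈ 4.100e-15 m
2. Minimum momentum uncertainty: Δp = ℏ/(2Δx) = 1.286e-20 kg·m/s
3. Minimum kinetic energy:
   KE = (Δp)²/(2m) = (1.286e-20)²/(2 × 1.675e-27 kg)
   KE = 4.937e-14 J = 308.168 keV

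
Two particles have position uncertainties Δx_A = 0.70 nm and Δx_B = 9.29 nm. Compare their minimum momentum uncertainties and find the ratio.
Particle A has the larger minimum momentum uncertainty, by a factor of 13.27.

For each particle, the minimum momentum uncertainty is Δp_min = ℏ/(2Δx):

Particle A: Δp_A = ℏ/(2×7.000e-10 m) = 7.533e-26 kg·m/s
Particle B: Δp_B = ℏ/(2×9.290e-09 m) = 5.676e-27 kg·m/s

Ratio: Δp_A/Δp_B = 13.27

Since Δp_min ∝ 1/Δx, the particle with smaller position uncertainty (A) has larger momentum uncertainty.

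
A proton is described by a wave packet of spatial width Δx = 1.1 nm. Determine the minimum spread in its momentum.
4.794 × 10^-26 kg·m/s

For a wave packet, the spatial width Δx and momentum spread Δp are related by the uncertainty principle:
ΔxΔp ≥ ℏ/2

The minimum momentum spread is:
Δp_min = ℏ/(2Δx)
Δp_min = (1.055e-34 J·s) / (2 × 1.100e-09 m)
Δp_min = 4.794e-26 kg·m/s

A wave packet cannot have both a well-defined position and well-defined momentum.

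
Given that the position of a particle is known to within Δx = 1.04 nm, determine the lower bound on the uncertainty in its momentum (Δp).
5.070 × 10^-26 kg·m/s

Using the Heisenberg uncertainty principle:
ΔxΔp ≥ ℏ/2

The minimum uncertainty in momentum is:
Δp_min = ℏ/(2Δx)
Δp_min = (1.055e-34 J·s) / (2 × 1.040e-09 m)
Δp_min = 5.070e-26 kg·m/s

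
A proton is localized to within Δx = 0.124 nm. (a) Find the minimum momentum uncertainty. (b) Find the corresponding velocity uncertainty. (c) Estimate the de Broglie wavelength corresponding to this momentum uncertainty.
(a) Δp_min = 4.252 × 10^-25 kg·m/s
(b) Δv_min = 254.230 m/s
(c) λ_dB = 1.558 nm

Step-by-step:

(a) From the uncertainty principle:
Δp_min = ℏ/(2Δx) = (1.055e-34 J·s)/(2 × 1.240e-10 m) = 4.252e-25 kg·m/s

(b) The velocity uncertainty:
Δv = Δp/m = (4.252e-25 kg·m/s)/(1.673e-27 kg) = 2.542e+02 m/s = 254.230 m/s

(c) The de Broglie wavelength for this momentum:
λ = h/p = (6.626e-34 J·s)/(4.252e-25 kg·m/s) = 1.558e-09 m = 1.558 nm

Note: The de Broglie wavelength is comparable to the localization size, as expected from wave-particle duality.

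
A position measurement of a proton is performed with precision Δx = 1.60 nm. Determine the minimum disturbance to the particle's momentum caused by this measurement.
3.296 × 10^-26 kg·m/s

The uncertainty principle implies that measuring position disturbs momentum:
ΔxΔp ≥ ℏ/2

When we measure position with precision Δx, we necessarily introduce a momentum uncertainty:
Δp ≥ ℏ/(2Δx)
Δp_min = (1.055e-34 J·s) / (2 × 1.600e-09 m)
Δp_min = 3.296e-26 kg·m/s

The more precisely we measure position, the greater the momentum disturbance.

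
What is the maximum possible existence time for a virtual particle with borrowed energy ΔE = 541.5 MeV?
6.078 × 10^-25 s

Using the energy-time uncertainty principle:
ΔEΔt ≥ ℏ/2

For a virtual particle borrowing energy ΔE, the maximum lifetime is:
Δt_max = ℏ/(2ΔE)

Converting energy:
ΔE = 541.5 MeV = 8.676e-11 J

Δt_max = (1.055e-34 J·s) / (2 × 8.676e-11 J)
Δt_max = 6.078e-25 s = 6.078 × 10^-25 s

Virtual particles with higher borrowed energy exist for shorter times.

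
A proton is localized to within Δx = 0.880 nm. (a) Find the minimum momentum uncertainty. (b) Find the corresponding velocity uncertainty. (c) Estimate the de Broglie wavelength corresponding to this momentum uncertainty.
(a) Δp_min = 5.992 × 10^-26 kg·m/s
(b) Δv_min = 35.823 m/s
(c) λ_dB = 11.058 nm

Step-by-step:

(a) From the uncertainty principle:
Δp_min = ℏ/(2Δx) = (1.055e-34 J·s)/(2 × 8.800e-10 m) = 5.992e-26 kg·m/s

(b) The velocity uncertainty:
Δv = Δp/m = (5.992e-26 kg·m/s)/(1.673e-27 kg) = 3.582e+01 m/s = 35.823 m/s

(c) The de Broglie wavelength for this momentum:
λ = h/p = (6.626e-34 J·s)/(5.992e-26 kg·m/s) = 1.106e-08 m = 11.058 nm

Note: The de Broglie wavelength is comparable to the localization size, as expected from wave-particle duality.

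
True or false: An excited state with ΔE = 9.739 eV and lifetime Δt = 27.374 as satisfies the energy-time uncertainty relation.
No, it violates the uncertainty relation.

Calculate the product ΔEΔt:
ΔE = 9.739 eV = 1.560e-18 J
ΔEΔt = (1.560e-18 J) × (2.737e-17 s)
ΔEΔt = 4.271e-35 J·s

Compare to the minimum allowed value ℏ/2:
ℏ/2 = 5.273e-35 J·s

Since ΔEΔt = 4.271e-35 J·s < 5.273e-35 J·s = ℏ/2,
this violates the uncertainty relation.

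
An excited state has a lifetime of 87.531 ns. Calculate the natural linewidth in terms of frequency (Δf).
909.135 kHz

Using the energy-time uncertainty principle and E = hf:
ΔEΔt ≥ ℏ/2
hΔf·Δt ≥ ℏ/2

The minimum frequency uncertainty is:
Δf = ℏ/(2hτ) = 1/(4πτ)
Δf = 1/(4π × 8.753e-08 s)
Δf = 9.091e+05 Hz = 909.135 kHz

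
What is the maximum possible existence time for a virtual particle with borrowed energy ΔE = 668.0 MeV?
4.927 × 10^-25 s

Using the energy-time uncertainty principle:
ΔEΔt ≥ ℏ/2

For a virtual particle borrowing energy ΔE, the maximum lifetime is:
Δt_max = ℏ/(2ΔE)

Converting energy:
ΔE = 668.0 MeV = 1.070e-10 J

Δt_max = (1.055e-34 J·s) / (2 × 1.070e-10 J)
Δt_max = 4.927e-25 s = 4.927 × 10^-25 s

Virtual particles with higher borrowed energy exist for shorter times.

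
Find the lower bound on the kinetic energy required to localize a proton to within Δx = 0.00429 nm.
281.864 meV

Localizing a particle requires giving it sufficient momentum uncertainty:

1. From uncertainty principle: Δp ≥ ℏ/(2Δx)
   Δp_min = (1.055e-34 J·s) / (2 × 4.290e-12 m)
   Δp_min = 1.229e-23 kg·m/s

2. This momentum uncertainty corresponds to kinetic energy:
   KE ≈ (Δp)²/(2m) = (1.229e-23)²/(2 × 1.673e-27 kg)
   KE = 4.516e-20 J = 281.864 meV

Tighter localization requires more energy.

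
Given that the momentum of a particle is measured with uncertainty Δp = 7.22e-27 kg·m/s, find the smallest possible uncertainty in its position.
7.303 nm

Using the Heisenberg uncertainty principle:
ΔxΔp ≥ ℏ/2

The minimum uncertainty in position is:
Δx_min = ℏ/(2Δp)
Δx_min = (1.055e-34 J·s) / (2 × 7.220e-27 kg·m/s)
Δx_min = 7.303e-09 m = 7.303 nm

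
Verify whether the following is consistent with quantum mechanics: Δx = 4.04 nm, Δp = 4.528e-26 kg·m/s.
Yes, it satisfies the uncertainty principle.

Calculate the product ΔxΔp:
ΔxΔp = (4.040e-09 m) × (4.528e-26 kg·m/s)
ΔxΔp = 1.829e-34 J·s

Compare to the minimum allowed value ℏ/2:
ℏ/2 = 5.273e-35 J·s

Since ΔxΔp = 1.829e-34 J·s ≥ 5.273e-35 J·s = ℏ/2,
the measurement satisfies the uncertainty principle.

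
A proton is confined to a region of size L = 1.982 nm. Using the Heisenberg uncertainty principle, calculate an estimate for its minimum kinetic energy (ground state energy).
1.321 μeV

Using the uncertainty principle to estimate ground state energy:

1. The position uncertainty is approximately the confinement size:
   Δx ≈ L = 1.982e-09 m

2. From ΔxΔp ≥ ℏ/2, the minimum momentum uncertainty is:
   Δp ≈ ℏ/(2L) = 2.660e-26 kg·m/s

3. The kinetic energy is approximately:
   KE ≈ (Δp)²/(2m) = (2.660e-26)²/(2 × 1.673e-27 kg)
   KE ≈ 2.116e-25 J = 1.321 μeV

This is an order-of-magnitude estimate of the ground state energy.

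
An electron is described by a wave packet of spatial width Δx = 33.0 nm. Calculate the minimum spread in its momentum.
1.598 × 10^-27 kg·m/s

For a wave packet, the spatial width Δx and momentum spread Δp are related by the uncertainty principle:
ΔxΔp ≥ ℏ/2

The minimum momentum spread is:
Δp_min = ℏ/(2Δx)
Δp_min = (1.055e-34 J·s) / (2 × 3.300e-08 m)
Δp_min = 1.598e-27 kg·m/s

A wave packet cannot have both a well-defined position and well-defined momentum.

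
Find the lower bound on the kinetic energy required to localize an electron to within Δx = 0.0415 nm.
5.531 eV

Localizing a particle requires giving it sufficient momentum uncertainty:

1. From uncertainty principle: Δp ≥ ℏ/(2Δx)
   Δp_min = (1.055e-34 J·s) / (2 × 4.150e-11 m)
   Δp_min = 1.271e-24 kg·m/s

2. This momentum uncertainty corresponds to kinetic energy:
   KE ≈ (Δp)²/(2m) = (1.271e-24)²/(2 × 9.109e-31 kg)
   KE = 8.861e-19 J = 5.531 eV

Tighter localization requires more energy.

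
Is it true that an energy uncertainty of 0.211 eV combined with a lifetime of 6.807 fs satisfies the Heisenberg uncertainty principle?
Yes, it satisfies the uncertainty relation.

Calculate the product ΔEΔt:
ΔE = 0.211 eV = 3.381e-20 J
ΔEΔt = (3.381e-20 J) × (6.807e-15 s)
ΔEΔt = 2.301e-34 J·s

Compare to the minimum allowed value ℏ/2:
ℏ/2 = 5.273e-35 J·s

Since ΔEΔt = 2.301e-34 J·s ≥ 5.273e-35 J·s = ℏ/2,
this satisfies the uncertainty relation.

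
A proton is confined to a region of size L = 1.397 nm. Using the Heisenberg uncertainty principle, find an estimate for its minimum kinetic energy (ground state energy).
2.658 μeV

Using the uncertainty principle to estimate ground state energy:

1. The position uncertainty is approximately the confinement size:
   Δx ≈ L = 1.397e-09 m

2. From ΔxΔp ≥ ℏ/2, the minimum momentum uncertainty is:
   Δp ≈ ℏ/(2L) = 3.774e-26 kg·m/s

3. The kinetic energy is approximately:
   KE ≈ (Δp)²/(2m) = (3.774e-26)²/(2 × 1.673e-27 kg)
   KE ≈ 4.259e-25 J = 2.658 μeV

This is an order-of-magnitude estimate of the ground state energy.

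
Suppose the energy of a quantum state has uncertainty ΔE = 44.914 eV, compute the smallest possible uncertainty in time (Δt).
7.327 as

Using the energy-time uncertainty principle:
ΔEΔt ≥ ℏ/2

The minimum uncertainty in time is:
Δt_min = ℏ/(2ΔE)
Δt_min = (1.055e-34 J·s) / (2 × 7.196e-18 J)
Δt_min = 7.327e-18 s = 7.327 as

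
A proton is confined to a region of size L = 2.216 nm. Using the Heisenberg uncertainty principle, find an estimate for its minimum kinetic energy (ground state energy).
1.056 μeV

Using the uncertainty principle to estimate ground state energy:

1. The position uncertainty is approximately the confinement size:
   Δx ≈ L = 2.216e-09 m

2. From ΔxΔp ≥ ℏ/2, the minimum momentum uncertainty is:
   Δp ≈ ℏ/(2L) = 2.379e-26 kg·m/s

3. The kinetic energy is approximately:
   KE ≈ (Δp)²/(2m) = (2.379e-26)²/(2 × 1.673e-27 kg)
   KE ≈ 1.692e-25 J = 1.056 μeV

This is an order-of-magnitude estimate of the ground state energy.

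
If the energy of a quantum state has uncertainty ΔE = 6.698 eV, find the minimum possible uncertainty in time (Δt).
49.135 as

Using the energy-time uncertainty principle:
ΔEΔt ≥ ℏ/2

The minimum uncertainty in time is:
Δt_min = ℏ/(2ΔE)
Δt_min = (1.055e-34 J·s) / (2 × 1.073e-18 J)
Δt_min = 4.913e-17 s = 49.135 as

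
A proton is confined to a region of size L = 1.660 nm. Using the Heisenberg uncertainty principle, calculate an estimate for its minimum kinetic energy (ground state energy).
1.883 μeV

Using the uncertainty principle to estimate ground state energy:

1. The position uncertainty is approximately the confinement size:
   Δx ≈ L = 1.660e-09 m

2. From ΔxΔp ≥ ℏ/2, the minimum momentum uncertainty is:
   Δp ≈ ℏ/(2L) = 3.176e-26 kg·m/s

3. The kinetic energy is approximately:
   KE ≈ (Δp)²/(2m) = (3.176e-26)²/(2 × 1.673e-27 kg)
   KE ≈ 3.016e-25 J = 1.883 μeV

This is an order-of-magnitude estimate of the ground state energy.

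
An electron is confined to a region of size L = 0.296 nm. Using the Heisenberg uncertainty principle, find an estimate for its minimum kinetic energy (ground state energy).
108.713 meV

Using the uncertainty principle to estimate ground state energy:

1. The position uncertainty is approximately the confinement size:
   Δx ≈ L = 2.960e-10 m

2. From ΔxΔp ≥ ℏ/2, the minimum momentum uncertainty is:
   Δp ≈ ℏ/(2L) = 1.781e-25 kg·m/s

3. The kinetic energy is approximately:
   KE ≈ (Δp)²/(2m) = (1.781e-25)²/(2 × 9.109e-31 kg)
   KE ≈ 1.742e-20 J = 108.713 meV

This is an order-of-magnitude estimate of the ground state energy.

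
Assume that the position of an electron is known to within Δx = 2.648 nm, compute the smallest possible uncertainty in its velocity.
21.859 km/s

Using the Heisenberg uncertainty principle and Δp = mΔv:
ΔxΔp ≥ ℏ/2
Δx(mΔv) ≥ ℏ/2

The minimum uncertainty in velocity is:
Δv_min = ℏ/(2mΔx)
Δv_min = (1.055e-34 J·s) / (2 × 9.109e-31 kg × 2.648e-09 m)
Δv_min = 2.186e+04 m/s = 21.859 km/s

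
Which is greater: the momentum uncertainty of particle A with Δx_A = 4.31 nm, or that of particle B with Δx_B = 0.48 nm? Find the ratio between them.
Particle B has the larger minimum momentum uncertainty, by a factor of 8.98.

For each particle, the minimum momentum uncertainty is Δp_min = ℏ/(2Δx):

Particle A: Δp_A = ℏ/(2×4.310e-09 m) = 1.223e-26 kg·m/s
Particle B: Δp_B = ℏ/(2×4.800e-10 m) = 1.099e-25 kg·m/s

Ratio: Δp_B/Δp_A = 8.98

Since Δp_min ∝ 1/Δx, the particle with smaller position uncertainty (B) has larger momentum uncertainty.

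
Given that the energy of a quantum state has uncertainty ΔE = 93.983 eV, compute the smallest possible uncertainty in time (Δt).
3.502 as

Using the energy-time uncertainty principle:
ΔEΔt ≥ ℏ/2

The minimum uncertainty in time is:
Δt_min = ℏ/(2ΔE)
Δt_min = (1.055e-34 J·s) / (2 × 1.506e-17 J)
Δt_min = 3.502e-18 s = 3.502 as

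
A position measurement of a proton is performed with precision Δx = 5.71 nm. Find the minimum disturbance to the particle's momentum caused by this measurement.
9.234 × 10^-27 kg·m/s

The uncertainty principle implies that measuring position disturbs momentum:
ΔxΔp ≥ ℏ/2

When we measure position with precision Δx, we necessarily introduce a momentum uncertainty:
Δp ≥ ℏ/(2Δx)
Δp_min = (1.055e-34 J·s) / (2 × 5.710e-09 m)
Δp_min = 9.234e-27 kg·m/s

The more precisely we measure position, the greater the momentum disturbance.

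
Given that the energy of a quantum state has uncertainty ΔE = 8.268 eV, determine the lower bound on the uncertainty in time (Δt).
39.805 as

Using the energy-time uncertainty principle:
ΔEΔt ≥ ℏ/2

The minimum uncertainty in time is:
Δt_min = ℏ/(2ΔE)
Δt_min = (1.055e-34 J·s) / (2 × 1.325e-18 J)
Δt_min = 3.980e-17 s = 39.805 as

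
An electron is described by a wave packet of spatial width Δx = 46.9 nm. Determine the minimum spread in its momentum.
1.124 × 10^-27 kg·m/s

For a wave packet, the spatial width Δx and momentum spread Δp are related by the uncertainty principle:
ΔxΔp ≥ ℏ/2

The minimum momentum spread is:
Δp_min = ℏ/(2Δx)
Δp_min = (1.055e-34 J·s) / (2 × 4.690e-08 m)
Δp_min = 1.124e-27 kg·m/s

A wave packet cannot have both a well-defined position and well-defined momentum.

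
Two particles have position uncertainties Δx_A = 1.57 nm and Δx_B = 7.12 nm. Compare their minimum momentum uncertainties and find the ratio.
Particle A has the larger minimum momentum uncertainty, by a factor of 4.54.

For each particle, the minimum momentum uncertainty is Δp_min = ℏ/(2Δx):

Particle A: Δp_A = ℏ/(2×1.570e-09 m) = 3.359e-26 kg·m/s
Particle B: Δp_B = ℏ/(2×7.120e-09 m) = 7.406e-27 kg·m/s

Ratio: Δp_A/Δp_B = 4.54

Since Δp_min ∝ 1/Δx, the particle with smaller position uncertainty (A) has larger momentum uncertainty.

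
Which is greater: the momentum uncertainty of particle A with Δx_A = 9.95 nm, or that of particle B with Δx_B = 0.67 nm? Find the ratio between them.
Particle B has the larger minimum momentum uncertainty, by a factor of 14.85.

For each particle, the minimum momentum uncertainty is Δp_min = ℏ/(2Δx):

Particle A: Δp_A = ℏ/(2×9.950e-09 m) = 5.299e-27 kg·m/s
Particle B: Δp_B = ℏ/(2×6.700e-10 m) = 7.870e-26 kg·m/s

Ratio: Δp_B/Δp_A = 14.85

Since Δp_min ∝ 1/Δx, the particle with smaller position uncertainty (B) has larger momentum uncertainty.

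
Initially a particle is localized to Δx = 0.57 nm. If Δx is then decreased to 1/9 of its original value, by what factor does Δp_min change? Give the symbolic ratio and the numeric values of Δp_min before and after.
Original Δp_min = 9.251 × 10^-26 kg·m/s; new Δp'_min = 8.326 × 10^-25 kg·m/s; ratio Δp'_min/Δp_min = 9.

From the uncertainty principle ΔxΔp ≥ ℏ/2, the minimum momentum uncertainty is Δp_min = ℏ/(2Δx).

Original (Δx = 0.57 nm = 5.700e-10 m):
Δp_min = (1.055e-34 J·s)/(2 × 5.700e-10 m) = 9.251e-26 kg·m/s

When Δx → (1/9)Δx:
Δp'_min = ℏ/(2 × (1/9)Δx) = 9 × ℏ/(2Δx) = 9 × Δp_min
Δp'_min = 9 × 9.251e-26 kg·m/s = 8.326e-25 kg·m/s

Since Δp_min ∝ 1/Δx, when Δx is decreased to 1/9 of its original value, Δp_min increases to 9 times its original value.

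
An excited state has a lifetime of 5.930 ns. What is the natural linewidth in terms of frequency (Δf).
13.419 MHz

Using the energy-time uncertainty principle and E = hf:
ΔEΔt ≥ ℏ/2
hΔf·Δt ≥ ℏ/2

The minimum frequency uncertainty is:
Δf = ℏ/(2hτ) = 1/(4πτ)
Δf = 1/(4π × 5.930e-09 s)
Δf = 1.342e+07 Hz = 13.419 MHz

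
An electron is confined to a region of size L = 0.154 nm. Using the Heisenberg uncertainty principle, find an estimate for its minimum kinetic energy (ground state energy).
401.626 meV

Using the uncertainty principle to estimate ground state energy:

1. The position uncertainty is approximately the confinement size:
   Δx ≈ L = 1.540e-10 m

2. From ΔxΔp ≥ ℏ/2, the minimum momentum uncertainty is:
   Δp ≈ ℏ/(2L) = 3.424e-25 kg·m/s

3. The kinetic energy is approximately:
   KE ≈ (Δp)²/(2m) = (3.424e-25)²/(2 × 9.109e-31 kg)
   KE ≈ 6.435e-20 J = 401.626 meV

This is an order-of-magnitude estimate of the ground state energy.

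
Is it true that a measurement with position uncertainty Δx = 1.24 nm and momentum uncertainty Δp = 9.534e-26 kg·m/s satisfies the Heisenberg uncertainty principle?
Yes, it satisfies the uncertainty principle.

Calculate the product ΔxΔp:
ΔxΔp = (1.240e-09 m) × (9.534e-26 kg·m/s)
ΔxΔp = 1.182e-34 J·s

Compare to the minimum allowed value ℏ/2:
ℏ/2 = 5.273e-35 J·s

Since ΔxΔp = 1.182e-34 J·s ≥ 5.273e-35 J·s = ℏ/2,
the measurement satisfies the uncertainty principle.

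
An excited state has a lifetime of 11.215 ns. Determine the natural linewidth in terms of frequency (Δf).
7.096 MHz

Using the energy-time uncertainty principle and E = hf:
ΔEΔt ≥ ℏ/2
hΔf·Δt ≥ ℏ/2

The minimum frequency uncertainty is:
Δf = ℏ/(2hτ) = 1/(4πτ)
Δf = 1/(4π × 1.121e-08 s)
Δf = 7.096e+06 Hz = 7.096 MHz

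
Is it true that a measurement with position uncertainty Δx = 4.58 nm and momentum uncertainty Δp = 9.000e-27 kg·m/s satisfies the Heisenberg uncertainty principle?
No, it violates the uncertainty principle (impossible measurement).

Calculate the product ΔxΔp:
ΔxΔp = (4.580e-09 m) × (9.000e-27 kg·m/s)
ΔxΔp = 4.122e-35 J·s

Compare to the minimum allowed value ℏ/2:
ℏ/2 = 5.273e-35 J·s

Since ΔxΔp = 4.122e-35 J·s < 5.273e-35 J·s = ℏ/2,
the measurement violates the uncertainty principle.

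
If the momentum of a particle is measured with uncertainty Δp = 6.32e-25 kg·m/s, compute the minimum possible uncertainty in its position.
83.431 pm

Using the Heisenberg uncertainty principle:
ΔxΔp ≥ ℏ/2

The minimum uncertainty in position is:
Δx_min = ℏ/(2Δp)
Δx_min = (1.055e-34 J·s) / (2 × 6.320e-25 kg·m/s)
Δx_min = 8.343e-11 m = 83.431 pm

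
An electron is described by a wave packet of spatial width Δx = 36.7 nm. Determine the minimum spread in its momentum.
1.437 × 10^-27 kg·m/s

For a wave packet, the spatial width Δx and momentum spread Δp are related by the uncertainty principle:
ΔxΔp ≥ ℏ/2

The minimum momentum spread is:
Δp_min = ℏ/(2Δx)
Δp_min = (1.055e-34 J·s) / (2 × 3.670e-08 m)
Δp_min = 1.437e-27 kg·m/s

A wave packet cannot have both a well-defined position and well-defined momentum.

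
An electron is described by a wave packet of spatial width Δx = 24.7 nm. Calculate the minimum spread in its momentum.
2.135 × 10^-27 kg·m/s

For a wave packet, the spatial width Δx and momentum spread Δp are related by the uncertainty principle:
ΔxΔp ≥ ℏ/2

The minimum momentum spread is:
Δp_min = ℏ/(2Δx)
Δp_min = (1.055e-34 J·s) / (2 × 2.470e-08 m)
Δp_min = 2.135e-27 kg·m/s

A wave packet cannot have both a well-defined position and well-defined momentum.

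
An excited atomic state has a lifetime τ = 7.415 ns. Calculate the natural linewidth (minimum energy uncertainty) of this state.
44.384 neV

Using the energy-time uncertainty principle:
ΔEΔt ≥ ℏ/2

The lifetime τ represents the time uncertainty Δt.
The natural linewidth (minimum energy uncertainty) is:

ΔE = ℏ/(2τ)
ΔE = (1.055e-34 J·s) / (2 × 7.415e-09 s)
ΔE = 7.111e-27 J = 44.384 neV

This natural linewidth limits the precision of spectroscopic measurements.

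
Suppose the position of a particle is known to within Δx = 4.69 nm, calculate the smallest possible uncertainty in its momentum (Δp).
1.124 × 10^-26 kg·m/s

Using the Heisenberg uncertainty principle:
ΔxΔp ≥ ℏ/2

The minimum uncertainty in momentum is:
Δp_min = ℏ/(2Δx)
Δp_min = (1.055e-34 J·s) / (2 × 4.690e-09 m)
Δp_min = 1.124e-26 kg·m/s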